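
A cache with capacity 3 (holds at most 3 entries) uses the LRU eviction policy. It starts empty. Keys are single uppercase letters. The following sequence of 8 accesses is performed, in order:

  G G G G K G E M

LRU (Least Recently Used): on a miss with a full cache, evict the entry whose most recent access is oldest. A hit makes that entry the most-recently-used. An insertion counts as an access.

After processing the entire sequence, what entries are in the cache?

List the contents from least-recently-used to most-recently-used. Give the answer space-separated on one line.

LRU simulation (capacity=3):
  1. access G: MISS. Cache (LRU->MRU): [G]
  2. access G: HIT. Cache (LRU->MRU): [G]
  3. access G: HIT. Cache (LRU->MRU): [G]
  4. access G: HIT. Cache (LRU->MRU): [G]
  5. access K: MISS. Cache (LRU->MRU): [G K]
  6. access G: HIT. Cache (LRU->MRU): [K G]
  7. access E: MISS. Cache (LRU->MRU): [K G E]
  8. access M: MISS, evict K. Cache (LRU->MRU): [G E M]
Total: 4 hits, 4 misses, 1 evictions

Answer: G E M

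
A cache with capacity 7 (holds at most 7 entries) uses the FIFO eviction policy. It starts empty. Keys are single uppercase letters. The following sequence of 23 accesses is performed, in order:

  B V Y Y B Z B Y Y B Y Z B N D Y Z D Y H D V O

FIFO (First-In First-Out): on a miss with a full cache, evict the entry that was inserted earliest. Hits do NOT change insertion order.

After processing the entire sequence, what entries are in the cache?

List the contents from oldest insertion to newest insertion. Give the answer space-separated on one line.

FIFO simulation (capacity=7):
  1. access B: MISS. Cache (old->new): [B]
  2. access V: MISS. Cache (old->new): [B V]
  3. access Y: MISS. Cache (old->new): [B V Y]
  4. access Y: HIT. Cache (old->new): [B V Y]
  5. access B: HIT. Cache (old->new): [B V Y]
  6. access Z: MISS. Cache (old->new): [B V Y Z]
  7. access B: HIT. Cache (old->new): [B V Y Z]
  8. access Y: HIT. Cache (old->new): [B V Y Z]
  9. access Y: HIT. Cache (old->new): [B V Y Z]
  10. access B: HIT. Cache (old->new): [B V Y Z]
  11. access Y: HIT. Cache (old->new): [B V Y Z]
  12. access Z: HIT. Cache (old->new): [B V Y Z]
  13. access B: HIT. Cache (old->new): [B V Y Z]
  14. access N: MISS. Cache (old->new): [B V Y Z N]
  15. access D: MISS. Cache (old->new): [B V Y Z N D]
  16. access Y: HIT. Cache (old->new): [B V Y Z N D]
  17. access Z: HIT. Cache (old->new): [B V Y Z N D]
  18. access D: HIT. Cache (old->new): [B V Y Z N D]
  19. access Y: HIT. Cache (old->new): [B V Y Z N D]
  20. access H: MISS. Cache (old->new): [B V Y Z N D H]
  21. access D: HIT. Cache (old->new): [B V Y Z N D H]
  22. access V: HIT. Cache (old->new): [B V Y Z N D H]
  23. access O: MISS, evict B. Cache (old->new): [V Y Z N D H O]
Total: 15 hits, 8 misses, 1 evictions

Answer: V Y Z N D H O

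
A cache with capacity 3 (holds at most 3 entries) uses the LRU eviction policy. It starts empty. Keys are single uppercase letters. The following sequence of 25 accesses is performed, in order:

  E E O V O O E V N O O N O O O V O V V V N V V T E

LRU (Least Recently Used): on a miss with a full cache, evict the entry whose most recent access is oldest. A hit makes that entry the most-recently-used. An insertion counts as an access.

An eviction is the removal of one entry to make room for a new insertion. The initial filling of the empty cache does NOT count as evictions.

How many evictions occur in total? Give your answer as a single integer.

LRU simulation (capacity=3):
  1. access E: MISS. Cache (LRU->MRU): [E]
  2. access E: HIT. Cache (LRU->MRU): [E]
  3. access O: MISS. Cache (LRU->MRU): [E O]
  4. access V: MISS. Cache (LRU->MRU): [E O V]
  5. access O: HIT. Cache (LRU->MRU): [E V O]
  6. access O: HIT. Cache (LRU->MRU): [E V O]
  7. access E: HIT. Cache (LRU->MRU): [V O E]
  8. access V: HIT. Cache (LRU->MRU): [O E V]
  9. access N: MISS, evict O. Cache (LRU->MRU): [E V N]
  10. access O: MISS, evict E. Cache (LRU->MRU): [V N O]
  11. access O: HIT. Cache (LRU->MRU): [V N O]
  12. access N: HIT. Cache (LRU->MRU): [V O N]
  13. access O: HIT. Cache (LRU->MRU): [V N O]
  14. access O: HIT. Cache (LRU->MRU): [V N O]
  15. access O: HIT. Cache (LRU->MRU): [V N O]
  16. access V: HIT. Cache (LRU->MRU): [N O V]
  17. access O: HIT. Cache (LRU->MRU): [N V O]
  18. access V: HIT. Cache (LRU->MRU): [N O V]
  19. access V: HIT. Cache (LRU->MRU): [N O V]
  20. access V: HIT. Cache (LRU->MRU): [N O V]
  21. access N: HIT. Cache (LRU->MRU): [O V N]
  22. access V: HIT. Cache (LRU->MRU): [O N V]
  23. access V: HIT. Cache (LRU->MRU): [O N V]
  24. access T: MISS, evict O. Cache (LRU->MRU): [N V T]
  25. access E: MISS, evict N. Cache (LRU->MRU): [V T E]
Total: 18 hits, 7 misses, 4 evictions

Answer: 4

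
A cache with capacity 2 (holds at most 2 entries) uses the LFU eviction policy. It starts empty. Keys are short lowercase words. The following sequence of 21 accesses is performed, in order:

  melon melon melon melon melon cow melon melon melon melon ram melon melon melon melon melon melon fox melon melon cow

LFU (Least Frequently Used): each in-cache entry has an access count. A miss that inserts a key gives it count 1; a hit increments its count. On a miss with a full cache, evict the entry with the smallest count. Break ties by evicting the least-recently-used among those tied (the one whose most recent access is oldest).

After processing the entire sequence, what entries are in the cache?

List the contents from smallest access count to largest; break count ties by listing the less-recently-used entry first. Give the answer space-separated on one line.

LFU simulation (capacity=2):
  1. access melon: MISS. Cache: [melon(c=1)]
  2. access melon: HIT, count now 2. Cache: [melon(c=2)]
  3. access melon: HIT, count now 3. Cache: [melon(c=3)]
  4. access melon: HIT, count now 4. Cache: [melon(c=4)]
  5. access melon: HIT, count now 5. Cache: [melon(c=5)]
  6. access cow: MISS. Cache: [cow(c=1) melon(c=5)]
  7. access melon: HIT, count now 6. Cache: [cow(c=1) melon(c=6)]
  8. access melon: HIT, count now 7. Cache: [cow(c=1) melon(c=7)]
  9. access melon: HIT, count now 8. Cache: [cow(c=1) melon(c=8)]
  10. access melon: HIT, count now 9. Cache: [cow(c=1) melon(c=9)]
  11. access ram: MISS, evict cow(c=1). Cache: [ram(c=1) melon(c=9)]
  12. access melon: HIT, count now 10. Cache: [ram(c=1) melon(c=10)]
  13. access melon: HIT, count now 11. Cache: [ram(c=1) melon(c=11)]
  14. access melon: HIT, count now 12. Cache: [ram(c=1) melon(c=12)]
  15. access melon: HIT, count now 13. Cache: [ram(c=1) melon(c=13)]
  16. access melon: HIT, count now 14. Cache: [ram(c=1) melon(c=14)]
  17. access melon: HIT, count now 15. Cache: [ram(c=1) melon(c=15)]
  18. access fox: MISS, evict ram(c=1). Cache: [fox(c=1) melon(c=15)]
  19. access melon: HIT, count now 16. Cache: [fox(c=1) melon(c=16)]
  20. access melon: HIT, count now 17. Cache: [fox(c=1) melon(c=17)]
  21. access cow: MISS, evict fox(c=1). Cache: [cow(c=1) melon(c=17)]
Total: 16 hits, 5 misses, 3 evictions

Answer: cow melon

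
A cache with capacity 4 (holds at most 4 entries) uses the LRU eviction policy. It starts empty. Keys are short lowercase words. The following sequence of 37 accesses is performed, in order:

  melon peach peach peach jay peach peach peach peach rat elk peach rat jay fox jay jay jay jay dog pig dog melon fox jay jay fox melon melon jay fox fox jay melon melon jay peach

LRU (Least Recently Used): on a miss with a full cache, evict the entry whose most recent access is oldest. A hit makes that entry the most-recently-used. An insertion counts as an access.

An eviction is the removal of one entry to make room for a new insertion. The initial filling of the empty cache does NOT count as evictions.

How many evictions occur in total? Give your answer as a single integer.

Answer: 8

Derivation:
LRU simulation (capacity=4):
  1. access melon: MISS. Cache (LRU->MRU): [melon]
  2. access peach: MISS. Cache (LRU->MRU): [melon peach]
  3. access peach: HIT. Cache (LRU->MRU): [melon peach]
  4. access peach: HIT. Cache (LRU->MRU): [melon peach]
  5. access jay: MISS. Cache (LRU->MRU): [melon peach jay]
  6. access peach: HIT. Cache (LRU->MRU): [melon jay peach]
  7. access peach: HIT. Cache (LRU->MRU): [melon jay peach]
  8. access peach: HIT. Cache (LRU->MRU): [melon jay peach]
  9. access peach: HIT. Cache (LRU->MRU): [melon jay peach]
  10. access rat: MISS. Cache (LRU->MRU): [melon jay peach rat]
  11. access elk: MISS, evict melon. Cache (LRU->MRU): [jay peach rat elk]
  12. access peach: HIT. Cache (LRU->MRU): [jay rat elk peach]
  13. access rat: HIT. Cache (LRU->MRU): [jay elk peach rat]
  14. access jay: HIT. Cache (LRU->MRU): [elk peach rat jay]
  15. access fox: MISS, evict elk. Cache (LRU->MRU): [peach rat jay fox]
  16. access jay: HIT. Cache (LRU->MRU): [peach rat fox jay]
  17. access jay: HIT. Cache (LRU->MRU): [peach rat fox jay]
  18. access jay: HIT. Cache (LRU->MRU): [peach rat fox jay]
  19. access jay: HIT. Cache (LRU->MRU): [peach rat fox jay]
  20. access dog: MISS, evict peach. Cache (LRU->MRU): [rat fox jay dog]
  21. access pig: MISS, evict rat. Cache (LRU->MRU): [fox jay dog pig]
  22. access dog: HIT. Cache (LRU->MRU): [fox jay pig dog]
  23. access melon: MISS, evict fox. Cache (LRU->MRU): [jay pig dog melon]
  24. access fox: MISS, evict jay. Cache (LRU->MRU): [pig dog melon fox]
  25. access jay: MISS, evict pig. Cache (LRU->MRU): [dog melon fox jay]
  26. access jay: HIT. Cache (LRU->MRU): [dog melon fox jay]
  27. access fox: HIT. Cache (LRU->MRU): [dog melon jay fox]
  28. access melon: HIT. Cache (LRU->MRU): [dog jay fox melon]
  29. access melon: HIT. Cache (LRU->MRU): [dog jay fox melon]
  30. access jay: HIT. Cache (LRU->MRU): [dog fox melon jay]
  31. access fox: HIT. Cache (LRU->MRU): [dog melon jay fox]
  32. access fox: HIT. Cache (LRU->MRU): [dog melon jay fox]
  33. access jay: HIT. Cache (LRU->MRU): [dog melon fox jay]
  34. access melon: HIT. Cache (LRU->MRU): [dog fox jay melon]
  35. access melon: HIT. Cache (LRU->MRU): [dog fox jay melon]
  36. access jay: HIT. Cache (LRU->MRU): [dog fox melon jay]
  37. access peach: MISS, evict dog. Cache (LRU->MRU): [fox melon jay peach]
Total: 25 hits, 12 misses, 8 evictions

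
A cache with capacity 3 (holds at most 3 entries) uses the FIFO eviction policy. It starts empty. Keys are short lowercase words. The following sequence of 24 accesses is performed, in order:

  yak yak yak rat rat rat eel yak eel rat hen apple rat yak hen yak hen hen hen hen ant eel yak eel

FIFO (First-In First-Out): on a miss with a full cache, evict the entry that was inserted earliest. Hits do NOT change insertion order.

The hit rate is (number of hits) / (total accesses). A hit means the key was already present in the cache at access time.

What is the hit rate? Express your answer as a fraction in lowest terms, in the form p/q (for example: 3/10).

Answer: 13/24

Derivation:
FIFO simulation (capacity=3):
  1. access yak: MISS. Cache (old->new): [yak]
  2. access yak: HIT. Cache (old->new): [yak]
  3. access yak: HIT. Cache (old->new): [yak]
  4. access rat: MISS. Cache (old->new): [yak rat]
  5. access rat: HIT. Cache (old->new): [yak rat]
  6. access rat: HIT. Cache (old->new): [yak rat]
  7. access eel: MISS. Cache (old->new): [yak rat eel]
  8. access yak: HIT. Cache (old->new): [yak rat eel]
  9. access eel: HIT. Cache (old->new): [yak rat eel]
  10. access rat: HIT. Cache (old->new): [yak rat eel]
  11. access hen: MISS, evict yak. Cache (old->new): [rat eel hen]
  12. access apple: MISS, evict rat. Cache (old->new): [eel hen apple]
  13. access rat: MISS, evict eel. Cache (old->new): [hen apple rat]
  14. access yak: MISS, evict hen. Cache (old->new): [apple rat yak]
  15. access hen: MISS, evict apple. Cache (old->new): [rat yak hen]
  16. access yak: HIT. Cache (old->new): [rat yak hen]
  17. access hen: HIT. Cache (old->new): [rat yak hen]
  18. access hen: HIT. Cache (old->new): [rat yak hen]
  19. access hen: HIT. Cache (old->new): [rat yak hen]
  20. access hen: HIT. Cache (old->new): [rat yak hen]
  21. access ant: MISS, evict rat. Cache (old->new): [yak hen ant]
  22. access eel: MISS, evict yak. Cache (old->new): [hen ant eel]
  23. access yak: MISS, evict hen. Cache (old->new): [ant eel yak]
  24. access eel: HIT. Cache (old->new): [ant eel yak]
Total: 13 hits, 11 misses, 8 evictions

Hit rate = 13/24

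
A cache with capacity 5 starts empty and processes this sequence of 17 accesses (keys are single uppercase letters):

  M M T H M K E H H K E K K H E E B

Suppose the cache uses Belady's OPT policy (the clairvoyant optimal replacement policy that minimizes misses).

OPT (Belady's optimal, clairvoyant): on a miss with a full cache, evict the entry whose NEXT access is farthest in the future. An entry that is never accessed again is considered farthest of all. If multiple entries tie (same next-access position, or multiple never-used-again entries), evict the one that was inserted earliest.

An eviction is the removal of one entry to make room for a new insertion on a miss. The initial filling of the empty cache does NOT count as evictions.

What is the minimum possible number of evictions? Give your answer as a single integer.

OPT (Belady) simulation (capacity=5):
  1. access M: MISS. Cache: [M]
  2. access M: HIT. Next use of M: step 5. Cache: [M]
  3. access T: MISS. Cache: [M T]
  4. access H: MISS. Cache: [M T H]
  5. access M: HIT. Next use of M: never. Cache: [M T H]
  6. access K: MISS. Cache: [M T H K]
  7. access E: MISS. Cache: [M T H K E]
  8. access H: HIT. Next use of H: step 9. Cache: [M T H K E]
  9. access H: HIT. Next use of H: step 14. Cache: [M T H K E]
  10. access K: HIT. Next use of K: step 12. Cache: [M T H K E]
  11. access E: HIT. Next use of E: step 15. Cache: [M T H K E]
  12. access K: HIT. Next use of K: step 13. Cache: [M T H K E]
  13. access K: HIT. Next use of K: never. Cache: [M T H K E]
  14. access H: HIT. Next use of H: never. Cache: [M T H K E]
  15. access E: HIT. Next use of E: step 16. Cache: [M T H K E]
  16. access E: HIT. Next use of E: never. Cache: [M T H K E]
  17. access B: MISS, evict M (next use: never). Cache: [T H K E B]
Total: 11 hits, 6 misses, 1 evictions

Answer: 1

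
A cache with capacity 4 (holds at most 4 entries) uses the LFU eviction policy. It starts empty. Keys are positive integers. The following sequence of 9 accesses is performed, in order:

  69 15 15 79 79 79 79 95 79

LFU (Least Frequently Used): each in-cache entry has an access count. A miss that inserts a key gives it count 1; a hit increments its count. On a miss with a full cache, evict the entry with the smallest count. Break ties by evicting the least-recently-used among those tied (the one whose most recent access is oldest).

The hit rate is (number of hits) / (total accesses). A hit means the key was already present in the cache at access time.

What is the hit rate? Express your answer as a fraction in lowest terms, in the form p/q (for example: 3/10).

LFU simulation (capacity=4):
  1. access 69: MISS. Cache: [69(c=1)]
  2. access 15: MISS. Cache: [69(c=1) 15(c=1)]
  3. access 15: HIT, count now 2. Cache: [69(c=1) 15(c=2)]
  4. access 79: MISS. Cache: [69(c=1) 79(c=1) 15(c=2)]
  5. access 79: HIT, count now 2. Cache: [69(c=1) 15(c=2) 79(c=2)]
  6. access 79: HIT, count now 3. Cache: [69(c=1) 15(c=2) 79(c=3)]
  7. access 79: HIT, count now 4. Cache: [69(c=1) 15(c=2) 79(c=4)]
  8. access 95: MISS. Cache: [69(c=1) 95(c=1) 15(c=2) 79(c=4)]
  9. access 79: HIT, count now 5. Cache: [69(c=1) 95(c=1) 15(c=2) 79(c=5)]
Total: 5 hits, 4 misses, 0 evictions

Hit rate = 5/9

Answer: 5/9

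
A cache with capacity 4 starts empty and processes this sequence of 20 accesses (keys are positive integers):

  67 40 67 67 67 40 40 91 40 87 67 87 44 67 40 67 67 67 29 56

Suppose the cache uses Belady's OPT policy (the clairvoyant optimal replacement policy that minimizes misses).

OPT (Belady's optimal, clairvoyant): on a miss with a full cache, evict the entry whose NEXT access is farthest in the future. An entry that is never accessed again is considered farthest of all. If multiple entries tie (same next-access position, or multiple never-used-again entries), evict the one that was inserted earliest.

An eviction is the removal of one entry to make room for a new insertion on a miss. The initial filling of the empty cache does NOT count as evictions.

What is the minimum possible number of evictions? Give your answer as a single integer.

Answer: 3

Derivation:
OPT (Belady) simulation (capacity=4):
  1. access 67: MISS. Cache: [67]
  2. access 40: MISS. Cache: [67 40]
  3. access 67: HIT. Next use of 67: step 4. Cache: [67 40]
  4. access 67: HIT. Next use of 67: step 5. Cache: [67 40]
  5. access 67: HIT. Next use of 67: step 11. Cache: [67 40]
  6. access 40: HIT. Next use of 40: step 7. Cache: [67 40]
  7. access 40: HIT. Next use of 40: step 9. Cache: [67 40]
  8. access 91: MISS. Cache: [67 40 91]
  9. access 40: HIT. Next use of 40: step 15. Cache: [67 40 91]
  10. access 87: MISS. Cache: [67 40 91 87]
  11. access 67: HIT. Next use of 67: step 14. Cache: [67 40 91 87]
  12. access 87: HIT. Next use of 87: never. Cache: [67 40 91 87]
  13. access 44: MISS, evict 91 (next use: never). Cache: [67 40 87 44]
  14. access 67: HIT. Next use of 67: step 16. Cache: [67 40 87 44]
  15. access 40: HIT. Next use of 40: never. Cache: [67 40 87 44]
  16. access 67: HIT. Next use of 67: step 17. Cache: [67 40 87 44]
  17. access 67: HIT. Next use of 67: step 18. Cache: [67 40 87 44]
  18. access 67: HIT. Next use of 67: never. Cache: [67 40 87 44]
  19. access 29: MISS, evict 67 (next use: never). Cache: [40 87 44 29]
  20. access 56: MISS, evict 40 (next use: never). Cache: [87 44 29 56]
Total: 13 hits, 7 misses, 3 evictions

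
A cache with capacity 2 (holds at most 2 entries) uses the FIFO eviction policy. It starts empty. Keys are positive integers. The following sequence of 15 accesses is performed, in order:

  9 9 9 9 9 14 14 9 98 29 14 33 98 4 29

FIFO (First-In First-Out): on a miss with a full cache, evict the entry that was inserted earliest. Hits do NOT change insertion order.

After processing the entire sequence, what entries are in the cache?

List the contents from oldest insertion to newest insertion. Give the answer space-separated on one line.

Answer: 4 29

Derivation:
FIFO simulation (capacity=2):
  1. access 9: MISS. Cache (old->new): [9]
  2. access 9: HIT. Cache (old->new): [9]
  3. access 9: HIT. Cache (old->new): [9]
  4. access 9: HIT. Cache (old->new): [9]
  5. access 9: HIT. Cache (old->new): [9]
  6. access 14: MISS. Cache (old->new): [9 14]
  7. access 14: HIT. Cache (old->new): [9 14]
  8. access 9: HIT. Cache (old->new): [9 14]
  9. access 98: MISS, evict 9. Cache (old->new): [14 98]
  10. access 29: MISS, evict 14. Cache (old->new): [98 29]
  11. access 14: MISS, evict 98. Cache (old->new): [29 14]
  12. access 33: MISS, evict 29. Cache (old->new): [14 33]
  13. access 98: MISS, evict 14. Cache (old->new): [33 98]
  14. access 4: MISS, evict 33. Cache (old->new): [98 4]
  15. access 29: MISS, evict 98. Cache (old->new): [4 29]
Total: 6 hits, 9 misses, 7 evictions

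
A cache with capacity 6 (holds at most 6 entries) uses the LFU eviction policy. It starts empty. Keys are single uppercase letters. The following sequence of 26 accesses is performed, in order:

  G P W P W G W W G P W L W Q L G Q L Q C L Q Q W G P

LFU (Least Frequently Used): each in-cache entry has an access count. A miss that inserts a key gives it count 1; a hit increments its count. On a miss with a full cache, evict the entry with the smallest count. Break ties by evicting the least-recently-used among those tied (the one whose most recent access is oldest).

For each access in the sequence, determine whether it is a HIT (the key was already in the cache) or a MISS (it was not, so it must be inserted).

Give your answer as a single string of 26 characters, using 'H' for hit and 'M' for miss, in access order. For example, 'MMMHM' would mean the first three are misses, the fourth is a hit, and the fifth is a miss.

LFU simulation (capacity=6):
  1. access G: MISS. Cache: [G(c=1)]
  2. access P: MISS. Cache: [G(c=1) P(c=1)]
  3. access W: MISS. Cache: [G(c=1) P(c=1) W(c=1)]
  4. access P: HIT, count now 2. Cache: [G(c=1) W(c=1) P(c=2)]
  5. access W: HIT, count now 2. Cache: [G(c=1) P(c=2) W(c=2)]
  6. access G: HIT, count now 2. Cache: [P(c=2) W(c=2) G(c=2)]
  7. access W: HIT, count now 3. Cache: [P(c=2) G(c=2) W(c=3)]
  8. access W: HIT, count now 4. Cache: [P(c=2) G(c=2) W(c=4)]
  9. access G: HIT, count now 3. Cache: [P(c=2) G(c=3) W(c=4)]
  10. access P: HIT, count now 3. Cache: [G(c=3) P(c=3) W(c=4)]
  11. access W: HIT, count now 5. Cache: [G(c=3) P(c=3) W(c=5)]
  12. access L: MISS. Cache: [L(c=1) G(c=3) P(c=3) W(c=5)]
  13. access W: HIT, count now 6. Cache: [L(c=1) G(c=3) P(c=3) W(c=6)]
  14. access Q: MISS. Cache: [L(c=1) Q(c=1) G(c=3) P(c=3) W(c=6)]
  15. access L: HIT, count now 2. Cache: [Q(c=1) L(c=2) G(c=3) P(c=3) W(c=6)]
  16. access G: HIT, count now 4. Cache: [Q(c=1) L(c=2) P(c=3) G(c=4) W(c=6)]
  17. access Q: HIT, count now 2. Cache: [L(c=2) Q(c=2) P(c=3) G(c=4) W(c=6)]
  18. access L: HIT, count now 3. Cache: [Q(c=2) P(c=3) L(c=3) G(c=4) W(c=6)]
  19. access Q: HIT, count now 3. Cache: [P(c=3) L(c=3) Q(c=3) G(c=4) W(c=6)]
  20. access C: MISS. Cache: [C(c=1) P(c=3) L(c=3) Q(c=3) G(c=4) W(c=6)]
  21. access L: HIT, count now 4. Cache: [C(c=1) P(c=3) Q(c=3) G(c=4) L(c=4) W(c=6)]
  22. access Q: HIT, count now 4. Cache: [C(c=1) P(c=3) G(c=4) L(c=4) Q(c=4) W(c=6)]
  23. access Q: HIT, count now 5. Cache: [C(c=1) P(c=3) G(c=4) L(c=4) Q(c=5) W(c=6)]
  24. access W: HIT, count now 7. Cache: [C(c=1) P(c=3) G(c=4) L(c=4) Q(c=5) W(c=7)]
  25. access G: HIT, count now 5. Cache: [C(c=1) P(c=3) L(c=4) Q(c=5) G(c=5) W(c=7)]
  26. access P: HIT, count now 4. Cache: [C(c=1) L(c=4) P(c=4) Q(c=5) G(c=5) W(c=7)]
Total: 20 hits, 6 misses, 0 evictions

Answer: MMMHHHHHHHHMHMHHHHHMHHHHHH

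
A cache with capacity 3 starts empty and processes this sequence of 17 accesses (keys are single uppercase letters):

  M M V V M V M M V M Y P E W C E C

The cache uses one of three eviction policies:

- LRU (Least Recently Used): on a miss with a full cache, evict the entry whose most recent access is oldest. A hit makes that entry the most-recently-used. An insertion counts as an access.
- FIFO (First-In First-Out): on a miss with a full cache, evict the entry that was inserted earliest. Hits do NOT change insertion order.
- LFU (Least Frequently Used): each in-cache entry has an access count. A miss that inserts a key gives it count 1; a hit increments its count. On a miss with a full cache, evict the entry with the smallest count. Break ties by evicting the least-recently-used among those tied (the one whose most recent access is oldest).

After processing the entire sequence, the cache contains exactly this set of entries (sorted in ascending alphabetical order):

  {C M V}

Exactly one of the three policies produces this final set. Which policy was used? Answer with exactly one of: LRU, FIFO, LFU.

Answer: LFU

Derivation:
Simulating under each policy and comparing final sets:
  LRU: final set = {C E W} -> differs
  FIFO: final set = {C E W} -> differs
  LFU: final set = {C M V} -> MATCHES target
Only LFU produces the target set.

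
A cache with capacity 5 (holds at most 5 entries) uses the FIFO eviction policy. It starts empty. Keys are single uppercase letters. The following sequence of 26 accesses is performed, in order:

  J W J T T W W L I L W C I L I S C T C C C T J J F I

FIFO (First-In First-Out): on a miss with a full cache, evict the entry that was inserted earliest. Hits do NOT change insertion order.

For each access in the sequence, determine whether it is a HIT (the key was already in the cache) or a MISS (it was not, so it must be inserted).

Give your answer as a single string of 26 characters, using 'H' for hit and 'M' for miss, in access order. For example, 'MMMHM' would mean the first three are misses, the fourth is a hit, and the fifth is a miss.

FIFO simulation (capacity=5):
  1. access J: MISS. Cache (old->new): [J]
  2. access W: MISS. Cache (old->new): [J W]
  3. access J: HIT. Cache (old->new): [J W]
  4. access T: MISS. Cache (old->new): [J W T]
  5. access T: HIT. Cache (old->new): [J W T]
  6. access W: HIT. Cache (old->new): [J W T]
  7. access W: HIT. Cache (old->new): [J W T]
  8. access L: MISS. Cache (old->new): [J W T L]
  9. access I: MISS. Cache (old->new): [J W T L I]
  10. access L: HIT. Cache (old->new): [J W T L I]
  11. access W: HIT. Cache (old->new): [J W T L I]
  12. access C: MISS, evict J. Cache (old->new): [W T L I C]
  13. access I: HIT. Cache (old->new): [W T L I C]
  14. access L: HIT. Cache (old->new): [W T L I C]
  15. access I: HIT. Cache (old->new): [W T L I C]
  16. access S: MISS, evict W. Cache (old->new): [T L I C S]
  17. access C: HIT. Cache (old->new): [T L I C S]
  18. access T: HIT. Cache (old->new): [T L I C S]
  19. access C: HIT. Cache (old->new): [T L I C S]
  20. access C: HIT. Cache (old->new): [T L I C S]
  21. access C: HIT. Cache (old->new): [T L I C S]
  22. access T: HIT. Cache (old->new): [T L I C S]
  23. access J: MISS, evict T. Cache (old->new): [L I C S J]
  24. access J: HIT. Cache (old->new): [L I C S J]
  25. access F: MISS, evict L. Cache (old->new): [I C S J F]
  26. access I: HIT. Cache (old->new): [I C S J F]
Total: 17 hits, 9 misses, 4 evictions

Answer: MMHMHHHMMHHMHHHMHHHHHHMHMH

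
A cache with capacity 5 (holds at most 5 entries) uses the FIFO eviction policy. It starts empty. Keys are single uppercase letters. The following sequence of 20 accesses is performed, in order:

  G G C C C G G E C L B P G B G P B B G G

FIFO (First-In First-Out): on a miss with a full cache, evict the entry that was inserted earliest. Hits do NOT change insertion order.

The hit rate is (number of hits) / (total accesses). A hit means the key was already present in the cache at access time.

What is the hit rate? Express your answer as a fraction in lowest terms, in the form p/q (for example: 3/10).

Answer: 13/20

Derivation:
FIFO simulation (capacity=5):
  1. access G: MISS. Cache (old->new): [G]
  2. access G: HIT. Cache (old->new): [G]
  3. access C: MISS. Cache (old->new): [G C]
  4. access C: HIT. Cache (old->new): [G C]
  5. access C: HIT. Cache (old->new): [G C]
  6. access G: HIT. Cache (old->new): [G C]
  7. access G: HIT. Cache (old->new): [G C]
  8. access E: MISS. Cache (old->new): [G C E]
  9. access C: HIT. Cache (old->new): [G C E]
  10. access L: MISS. Cache (old->new): [G C E L]
  11. access B: MISS. Cache (old->new): [G C E L B]
  12. access P: MISS, evict G. Cache (old->new): [C E L B P]
  13. access G: MISS, evict C. Cache (old->new): [E L B P G]
  14. access B: HIT. Cache (old->new): [E L B P G]
  15. access G: HIT. Cache (old->new): [E L B P G]
  16. access P: HIT. Cache (old->new): [E L B P G]
  17. access B: HIT. Cache (old->new): [E L B P G]
  18. access B: HIT. Cache (old->new): [E L B P G]
  19. access G: HIT. Cache (old->new): [E L B P G]
  20. access G: HIT. Cache (old->new): [E L B P G]
Total: 13 hits, 7 misses, 2 evictions

Hit rate = 13/20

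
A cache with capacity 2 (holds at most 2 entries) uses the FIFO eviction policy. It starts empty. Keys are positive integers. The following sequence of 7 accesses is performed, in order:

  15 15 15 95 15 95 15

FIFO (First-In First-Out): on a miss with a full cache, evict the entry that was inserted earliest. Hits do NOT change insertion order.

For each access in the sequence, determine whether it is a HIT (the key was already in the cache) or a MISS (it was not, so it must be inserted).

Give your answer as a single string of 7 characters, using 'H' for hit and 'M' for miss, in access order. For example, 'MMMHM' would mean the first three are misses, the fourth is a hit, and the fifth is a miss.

Answer: MHHMHHH

Derivation:
FIFO simulation (capacity=2):
  1. access 15: MISS. Cache (old->new): [15]
  2. access 15: HIT. Cache (old->new): [15]
  3. access 15: HIT. Cache (old->new): [15]
  4. access 95: MISS. Cache (old->new): [15 95]
  5. access 15: HIT. Cache (old->new): [15 95]
  6. access 95: HIT. Cache (old->new): [15 95]
  7. access 15: HIT. Cache (old->new): [15 95]
Total: 5 hits, 2 misses, 0 evictions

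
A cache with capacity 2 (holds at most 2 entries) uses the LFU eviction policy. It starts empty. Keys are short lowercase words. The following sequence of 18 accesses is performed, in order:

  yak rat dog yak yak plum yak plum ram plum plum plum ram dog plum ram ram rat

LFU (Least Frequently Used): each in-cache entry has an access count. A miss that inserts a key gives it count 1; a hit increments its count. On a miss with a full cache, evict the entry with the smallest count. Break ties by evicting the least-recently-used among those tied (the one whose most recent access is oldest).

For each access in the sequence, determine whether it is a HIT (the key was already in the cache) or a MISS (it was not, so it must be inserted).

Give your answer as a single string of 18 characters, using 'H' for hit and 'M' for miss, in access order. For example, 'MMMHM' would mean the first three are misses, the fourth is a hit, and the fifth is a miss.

Answer: MMMMHMHHMMHHMMHMHM

Derivation:
LFU simulation (capacity=2):
  1. access yak: MISS. Cache: [yak(c=1)]
  2. access rat: MISS. Cache: [yak(c=1) rat(c=1)]
  3. access dog: MISS, evict yak(c=1). Cache: [rat(c=1) dog(c=1)]
  4. access yak: MISS, evict rat(c=1). Cache: [dog(c=1) yak(c=1)]
  5. access yak: HIT, count now 2. Cache: [dog(c=1) yak(c=2)]
  6. access plum: MISS, evict dog(c=1). Cache: [plum(c=1) yak(c=2)]
  7. access yak: HIT, count now 3. Cache: [plum(c=1) yak(c=3)]
  8. access plum: HIT, count now 2. Cache: [plum(c=2) yak(c=3)]
  9. access ram: MISS, evict plum(c=2). Cache: [ram(c=1) yak(c=3)]
  10. access plum: MISS, evict ram(c=1). Cache: [plum(c=1) yak(c=3)]
  11. access plum: HIT, count now 2. Cache: [plum(c=2) yak(c=3)]
  12. access plum: HIT, count now 3. Cache: [yak(c=3) plum(c=3)]
  13. access ram: MISS, evict yak(c=3). Cache: [ram(c=1) plum(c=3)]
  14. access dog: MISS, evict ram(c=1). Cache: [dog(c=1) plum(c=3)]
  15. access plum: HIT, count now 4. Cache: [dog(c=1) plum(c=4)]
  16. access ram: MISS, evict dog(c=1). Cache: [ram(c=1) plum(c=4)]
  17. access ram: HIT, count now 2. Cache: [ram(c=2) plum(c=4)]
  18. access rat: MISS, evict ram(c=2). Cache: [rat(c=1) plum(c=4)]
Total: 7 hits, 11 misses, 9 evictions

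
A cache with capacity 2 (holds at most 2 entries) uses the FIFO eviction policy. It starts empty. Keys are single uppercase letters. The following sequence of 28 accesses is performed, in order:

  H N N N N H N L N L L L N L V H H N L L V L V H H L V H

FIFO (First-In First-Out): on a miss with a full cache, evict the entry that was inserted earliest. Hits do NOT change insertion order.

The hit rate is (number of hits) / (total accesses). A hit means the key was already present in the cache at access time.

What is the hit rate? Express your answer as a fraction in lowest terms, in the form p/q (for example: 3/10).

Answer: 4/7

Derivation:
FIFO simulation (capacity=2):
  1. access H: MISS. Cache (old->new): [H]
  2. access N: MISS. Cache (old->new): [H N]
  3. access N: HIT. Cache (old->new): [H N]
  4. access N: HIT. Cache (old->new): [H N]
  5. access N: HIT. Cache (old->new): [H N]
  6. access H: HIT. Cache (old->new): [H N]
  7. access N: HIT. Cache (old->new): [H N]
  8. access L: MISS, evict H. Cache (old->new): [N L]
  9. access N: HIT. Cache (old->new): [N L]
  10. access L: HIT. Cache (old->new): [N L]
  11. access L: HIT. Cache (old->new): [N L]
  12. access L: HIT. Cache (old->new): [N L]
  13. access N: HIT. Cache (old->new): [N L]
  14. access L: HIT. Cache (old->new): [N L]
  15. access V: MISS, evict N. Cache (old->new): [L V]
  16. access H: MISS, evict L. Cache (old->new): [V H]
  17. access H: HIT. Cache (old->new): [V H]
  18. access N: MISS, evict V. Cache (old->new): [H N]
  19. access L: MISS, evict H. Cache (old->new): [N L]
  20. access L: HIT. Cache (old->new): [N L]
  21. access V: MISS, evict N. Cache (old->new): [L V]
  22. access L: HIT. Cache (old->new): [L V]
  23. access V: HIT. Cache (old->new): [L V]
  24. access H: MISS, evict L. Cache (old->new): [V H]
  25. access H: HIT. Cache (old->new): [V H]
  26. access L: MISS, evict V. Cache (old->new): [H L]
  27. access V: MISS, evict H. Cache (old->new): [L V]
  28. access H: MISS, evict L. Cache (old->new): [V H]
Total: 16 hits, 12 misses, 10 evictions

Hit rate = 16/28 = 4/7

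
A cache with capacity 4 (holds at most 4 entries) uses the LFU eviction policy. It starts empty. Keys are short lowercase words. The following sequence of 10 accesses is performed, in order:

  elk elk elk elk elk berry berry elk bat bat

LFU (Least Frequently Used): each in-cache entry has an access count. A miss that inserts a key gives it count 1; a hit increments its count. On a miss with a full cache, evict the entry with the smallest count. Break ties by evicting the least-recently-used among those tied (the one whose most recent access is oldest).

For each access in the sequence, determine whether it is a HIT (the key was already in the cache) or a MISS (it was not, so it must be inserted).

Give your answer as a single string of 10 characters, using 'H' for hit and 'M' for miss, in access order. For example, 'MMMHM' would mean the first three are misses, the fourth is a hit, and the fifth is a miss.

LFU simulation (capacity=4):
  1. access elk: MISS. Cache: [elk(c=1)]
  2. access elk: HIT, count now 2. Cache: [elk(c=2)]
  3. access elk: HIT, count now 3. Cache: [elk(c=3)]
  4. access elk: HIT, count now 4. Cache: [elk(c=4)]
  5. access elk: HIT, count now 5. Cache: [elk(c=5)]
  6. access berry: MISS. Cache: [berry(c=1) elk(c=5)]
  7. access berry: HIT, count now 2. Cache: [berry(c=2) elk(c=5)]
  8. access elk: HIT, count now 6. Cache: [berry(c=2) elk(c=6)]
  9. access bat: MISS. Cache: [bat(c=1) berry(c=2) elk(c=6)]
  10. access bat: HIT, count now 2. Cache: [berry(c=2) bat(c=2) elk(c=6)]
Total: 7 hits, 3 misses, 0 evictions

Answer: MHHHHMHHMH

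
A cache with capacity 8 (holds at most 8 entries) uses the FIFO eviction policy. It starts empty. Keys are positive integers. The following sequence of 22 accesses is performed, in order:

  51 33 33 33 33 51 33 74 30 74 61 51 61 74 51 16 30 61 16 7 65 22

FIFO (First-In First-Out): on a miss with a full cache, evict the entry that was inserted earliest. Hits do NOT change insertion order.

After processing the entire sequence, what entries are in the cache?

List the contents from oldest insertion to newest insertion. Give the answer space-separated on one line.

Answer: 33 74 30 61 16 7 65 22

Derivation:
FIFO simulation (capacity=8):
  1. access 51: MISS. Cache (old->new): [51]
  2. access 33: MISS. Cache (old->new): [51 33]
  3. access 33: HIT. Cache (old->new): [51 33]
  4. access 33: HIT. Cache (old->new): [51 33]
  5. access 33: HIT. Cache (old->new): [51 33]
  6. access 51: HIT. Cache (old->new): [51 33]
  7. access 33: HIT. Cache (old->new): [51 33]
  8. access 74: MISS. Cache (old->new): [51 33 74]
  9. access 30: MISS. Cache (old->new): [51 33 74 30]
  10. access 74: HIT. Cache (old->new): [51 33 74 30]
  11. access 61: MISS. Cache (old->new): [51 33 74 30 61]
  12. access 51: HIT. Cache (old->new): [51 33 74 30 61]
  13. access 61: HIT. Cache (old->new): [51 33 74 30 61]
  14. access 74: HIT. Cache (old->new): [51 33 74 30 61]
  15. access 51: HIT. Cache (old->new): [51 33 74 30 61]
  16. access 16: MISS. Cache (old->new): [51 33 74 30 61 16]
  17. access 30: HIT. Cache (old->new): [51 33 74 30 61 16]
  18. access 61: HIT. Cache (old->new): [51 33 74 30 61 16]
  19. access 16: HIT. Cache (old->new): [51 33 74 30 61 16]
  20. access 7: MISS. Cache (old->new): [51 33 74 30 61 16 7]
  21. access 65: MISS. Cache (old->new): [51 33 74 30 61 16 7 65]
  22. access 22: MISS, evict 51. Cache (old->new): [33 74 30 61 16 7 65 22]
Total: 13 hits, 9 misses, 1 evictions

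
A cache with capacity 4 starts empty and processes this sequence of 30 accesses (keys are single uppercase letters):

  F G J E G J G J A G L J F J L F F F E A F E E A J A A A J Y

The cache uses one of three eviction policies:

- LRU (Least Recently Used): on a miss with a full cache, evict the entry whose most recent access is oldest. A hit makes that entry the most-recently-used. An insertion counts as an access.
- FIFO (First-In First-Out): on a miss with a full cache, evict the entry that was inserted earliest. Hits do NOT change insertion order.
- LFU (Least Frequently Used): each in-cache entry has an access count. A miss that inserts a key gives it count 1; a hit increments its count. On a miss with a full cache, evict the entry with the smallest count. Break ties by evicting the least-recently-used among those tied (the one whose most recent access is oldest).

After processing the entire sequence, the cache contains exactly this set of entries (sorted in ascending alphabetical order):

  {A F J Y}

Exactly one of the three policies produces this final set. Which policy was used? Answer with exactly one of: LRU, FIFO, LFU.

Simulating under each policy and comparing final sets:
  LRU: final set = {A E J Y} -> differs
  FIFO: final set = {A E J Y} -> differs
  LFU: final set = {A F J Y} -> MATCHES target
Only LFU produces the target set.

Answer: LFU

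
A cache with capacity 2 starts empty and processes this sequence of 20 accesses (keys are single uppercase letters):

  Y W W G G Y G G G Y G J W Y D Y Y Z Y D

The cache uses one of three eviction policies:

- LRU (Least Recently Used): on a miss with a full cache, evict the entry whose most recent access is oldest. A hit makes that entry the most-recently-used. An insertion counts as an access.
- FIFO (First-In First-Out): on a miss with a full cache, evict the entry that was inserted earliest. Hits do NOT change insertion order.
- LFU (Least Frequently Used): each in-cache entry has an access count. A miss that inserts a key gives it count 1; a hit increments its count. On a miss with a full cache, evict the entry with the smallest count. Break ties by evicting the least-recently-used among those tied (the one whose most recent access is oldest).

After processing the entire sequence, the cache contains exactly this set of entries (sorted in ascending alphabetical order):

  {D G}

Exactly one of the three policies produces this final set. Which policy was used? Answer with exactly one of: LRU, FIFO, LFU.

Answer: LFU

Derivation:
Simulating under each policy and comparing final sets:
  LRU: final set = {D Y} -> differs
  FIFO: final set = {D Y} -> differs
  LFU: final set = {D G} -> MATCHES target
Only LFU produces the target set.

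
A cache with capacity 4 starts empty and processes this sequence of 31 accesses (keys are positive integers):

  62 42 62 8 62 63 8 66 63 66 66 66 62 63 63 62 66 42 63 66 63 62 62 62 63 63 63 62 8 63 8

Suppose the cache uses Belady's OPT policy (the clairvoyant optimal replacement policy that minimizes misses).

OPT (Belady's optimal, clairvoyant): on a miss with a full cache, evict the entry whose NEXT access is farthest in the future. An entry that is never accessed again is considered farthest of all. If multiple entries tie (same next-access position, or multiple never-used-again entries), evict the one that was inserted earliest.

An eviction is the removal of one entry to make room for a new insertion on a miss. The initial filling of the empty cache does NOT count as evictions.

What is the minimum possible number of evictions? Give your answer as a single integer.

OPT (Belady) simulation (capacity=4):
  1. access 62: MISS. Cache: [62]
  2. access 42: MISS. Cache: [62 42]
  3. access 62: HIT. Next use of 62: step 5. Cache: [62 42]
  4. access 8: MISS. Cache: [62 42 8]
  5. access 62: HIT. Next use of 62: step 13. Cache: [62 42 8]
  6. access 63: MISS. Cache: [62 42 8 63]
  7. access 8: HIT. Next use of 8: step 29. Cache: [62 42 8 63]
  8. access 66: MISS, evict 8 (next use: step 29). Cache: [62 42 63 66]
  9. access 63: HIT. Next use of 63: step 14. Cache: [62 42 63 66]
  10. access 66: HIT. Next use of 66: step 11. Cache: [62 42 63 66]
  11. access 66: HIT. Next use of 66: step 12. Cache: [62 42 63 66]
  12. access 66: HIT. Next use of 66: step 17. Cache: [62 42 63 66]
  13. access 62: HIT. Next use of 62: step 16. Cache: [62 42 63 66]
  14. access 63: HIT. Next use of 63: step 15. Cache: [62 42 63 66]
  15. access 63: HIT. Next use of 63: step 19. Cache: [62 42 63 66]
  16. access 62: HIT. Next use of 62: step 22. Cache: [62 42 63 66]
  17. access 66: HIT. Next use of 66: step 20. Cache: [62 42 63 66]
  18. access 42: HIT. Next use of 42: never. Cache: [62 42 63 66]
  19. access 63: HIT. Next use of 63: step 21. Cache: [62 42 63 66]
  20. access 66: HIT. Next use of 66: never. Cache: [62 42 63 66]
  21. access 63: HIT. Next use of 63: step 25. Cache: [62 42 63 66]
  22. access 62: HIT. Next use of 62: step 23. Cache: [62 42 63 66]
  23. access 62: HIT. Next use of 62: step 24. Cache: [62 42 63 66]
  24. access 62: HIT. Next use of 62: step 28. Cache: [62 42 63 66]
  25. access 63: HIT. Next use of 63: step 26. Cache: [62 42 63 66]
  26. access 63: HIT. Next use of 63: step 27. Cache: [62 42 63 66]
  27. access 63: HIT. Next use of 63: step 30. Cache: [62 42 63 66]
  28. access 62: HIT. Next use of 62: never. Cache: [62 42 63 66]
  29. access 8: MISS, evict 62 (next use: never). Cache: [42 63 66 8]
  30. access 63: HIT. Next use of 63: never. Cache: [42 63 66 8]
  31. access 8: HIT. Next use of 8: never. Cache: [42 63 66 8]
Total: 25 hits, 6 misses, 2 evictions

Answer: 2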